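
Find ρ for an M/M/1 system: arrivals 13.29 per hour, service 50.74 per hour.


ρ = λ/μ = 13.29/50.74 = 0.2619

Final: 0.2619


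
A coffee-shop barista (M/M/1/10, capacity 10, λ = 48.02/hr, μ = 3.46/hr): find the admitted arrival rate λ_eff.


ρ = 13.8786; P_K = (1−ρ)ρ^10/(1−ρ^11) = 0.927947
λ_eff = λ(1 − P_K) = 48.02·(1 − 0.927947) = 48.02·0.072053 = 3.4600 /hr

Final: 3.4600 /hr


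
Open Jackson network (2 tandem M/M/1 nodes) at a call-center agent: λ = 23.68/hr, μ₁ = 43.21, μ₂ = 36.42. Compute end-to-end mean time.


Each node sees arrival rate λ = 23.68/hr (tandem ⇒ throughput preserved).
W₁ = 1/(μ₁−λ) = 1/(43.21−23.68) = 0.05120 hr
W₂ = 1/(μ₂−λ) = 1/(36.42−23.68) = 0.07849 hr
W_total = W₁ + W₂ = 0.05120 + 0.07849 = 0.12970 hr

Final: 0.12970 hr


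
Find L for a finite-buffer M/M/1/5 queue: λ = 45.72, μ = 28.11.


ρ = 45.72/28.11 = 1.6265
L = ρ[1 − (K+1)ρ^K + Kρ^(K+1)] / [(1−ρ)(1−ρ^(K+1))]
Numerator: 1.6265·(1 − 6·11.382218 + 5·18.512806) = 41.102014
Denominator: (-0.6265)·(-17.512806) = 10.971203
L = 41.102014/10.971203 = 3.7464

Final: 3.7464


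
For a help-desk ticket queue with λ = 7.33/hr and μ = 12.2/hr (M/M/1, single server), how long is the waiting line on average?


ρ = 7.33/12.2 = 0.6008
Lq = ρ²/(1−ρ) = 0.3610/0.3992 = 0.9043

Final: 0.9043


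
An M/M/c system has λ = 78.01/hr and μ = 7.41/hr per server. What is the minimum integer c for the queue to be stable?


Stability requires cμ > λ ⇔ c > λ/μ.
λ/μ = 78.01/7.41 = 10.5277
Minimum integer c = ⌊10.5277⌋ + 1 = 11
Check: 11·7.41 = 81.51 > 78.01, while 10·7.41 = 74.10 ≤ 78.01

Final: 11 servers


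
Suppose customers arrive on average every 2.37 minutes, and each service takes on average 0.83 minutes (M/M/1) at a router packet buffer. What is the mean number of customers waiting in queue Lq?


λ = 60/2.37 = 25.3165 /hr
μ = 60/0.83 = 72.2892 /hr
ρ = λ/μ = 25.3165/72.2892 = 0.3502
Lq = ρ²/(1−ρ) = 0.1226/0.6498 = 0.1888

Final: 0.1888


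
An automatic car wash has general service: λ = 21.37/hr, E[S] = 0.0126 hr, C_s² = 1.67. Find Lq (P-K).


ρ = λ·E[S] = 21.37·0.0126 = 0.2693
Lq = ρ²(1+C_s²)/(2(1−ρ)) = 0.07250·(1+1.67)/(2·0.7307)
= 0.07250·2.6700/1.4615 = 0.13246

Final: 0.13246


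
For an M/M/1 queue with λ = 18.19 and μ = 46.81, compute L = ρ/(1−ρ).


ρ = λ/μ = 18.19/46.81 = 0.3886
L = ρ/(1−ρ) = 0.3886/(1 − 0.3886) = 0.3886/0.6114 = 0.6356

Final: 0.6356


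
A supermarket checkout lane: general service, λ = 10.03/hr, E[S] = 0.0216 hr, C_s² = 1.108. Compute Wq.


ρ = λ·E[S] = 10.03·0.0216 = 0.2166
E[S²] = E[S]²(1+C_s²) = 0.0216²·(1+1.108) = 0.0009835
Wq = λ·E[S²]/(2(1−ρ)) = 10.03·0.0009835/(2·0.7834) = 0.006296 hr

Final: 0.006296 hr


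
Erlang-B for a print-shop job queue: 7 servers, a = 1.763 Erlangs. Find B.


B(c,a) = (a^c/c!) / Σ_{k=0}^{c} a^k/k!
a^7/7! = 0.010504
Σ terms (k=0..7): 1.00000 + 1.76300 + 1.55408 + 0.91328 + 0.40253 + 0.14193 + 0.04170 + 0.01050 = 5.827038
B = 0.010504/5.827038 = 0.001803

Final: 0.001803


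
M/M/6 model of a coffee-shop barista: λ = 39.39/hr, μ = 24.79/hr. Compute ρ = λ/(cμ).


ρ = λ/(cμ) = 39.39/(6·24.79) = 39.39/148.74 = 0.2648

Final: 0.2648


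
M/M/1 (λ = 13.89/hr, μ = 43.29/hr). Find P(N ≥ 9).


ρ = 13.89/43.29 = 0.3209
P(N ≥ n) = ρ^n = 0.3209^9 = 0.00003604

Final: 0.00003604


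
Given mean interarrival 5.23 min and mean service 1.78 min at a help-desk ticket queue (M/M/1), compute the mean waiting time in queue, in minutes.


λ = 60/5.23 = 11.4723 /hr
μ = 60/1.78 = 33.7079 /hr
ρ = λ/μ = 11.4723/33.7079 = 0.3403
Wq = ρ/(μ−λ) = 0.3403/(33.7079−11.4723) = 0.01531 hr
In minutes: 0.01531·60 = 0.9184 min

Final: 0.9184 min


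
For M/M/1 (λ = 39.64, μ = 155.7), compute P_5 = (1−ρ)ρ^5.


ρ = 39.64/155.7 = 0.2546
P_n = (1−ρ)·ρ^n = (1 − 0.2546)·0.2546^5 = 0.7454·0.001070 = 0.0007973

Final: 0.0007973


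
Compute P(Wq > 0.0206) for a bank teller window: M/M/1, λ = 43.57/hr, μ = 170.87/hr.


ρ = 43.57/170.87 = 0.2550
P(Wq > t) = ρ·e^{−(μ−λ)t} = 0.2550·e^{−2.6224}
= 0.2550·0.072630 = 0.018520

Final: 0.018520


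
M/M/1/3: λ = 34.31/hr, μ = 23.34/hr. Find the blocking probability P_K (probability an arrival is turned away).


ρ = λ/μ = 34.31/23.34 = 1.4700
P_K = (1−ρ)ρ^K/(1−ρ^(K+1)) = (-0.4700·3.176579)/(1 − 4.669598)
= -1.493019/-3.669598 = 0.406862

Final: 0.406862


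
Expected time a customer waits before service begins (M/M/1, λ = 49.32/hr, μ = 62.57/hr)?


ρ = 49.32/62.57 = 0.7882
Wq = ρ/(μ−λ) = 0.7882/(62.57 − 49.32) = 0.7882/13.25 = 0.05949 hr

Final: 0.05949 hr


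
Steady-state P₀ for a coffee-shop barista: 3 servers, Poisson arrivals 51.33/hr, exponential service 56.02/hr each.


a = λ/μ = 51.33/56.02 = 0.9163; ρ = a/c = 0.3054
Σ_{k=0}^{2} a^k/k! (terms k=0..2) = 1.00000 + 0.91628 + 0.41978 = 2.33606
Tail: a^3/(3!(1−ρ)) = 0.76928/(6·0.6946) = 0.18459
P₀ = 1/(2.33606 + 0.18459) = 1/2.52066 = 0.396722

Final: 0.396722


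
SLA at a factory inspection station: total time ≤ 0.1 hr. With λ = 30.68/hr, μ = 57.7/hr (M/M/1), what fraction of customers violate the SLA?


W ~ Exponential(μ−λ) for M/M/1.
μ − λ = 57.7 − 30.68 = 27.0200
P(W > t) = e^{−(μ−λ)t} = e^{−2.7020} = 0.067071

Final: 0.067071


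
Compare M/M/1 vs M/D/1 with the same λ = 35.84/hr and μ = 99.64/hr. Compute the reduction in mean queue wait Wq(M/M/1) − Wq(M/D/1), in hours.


ρ = 35.84/99.64 = 0.3597
Wq(M/M/1) = ρ/(μ−λ) = 0.3597/63.80 = 0.005638 hr
Wq(M/D/1) = ρ/(2(μ−λ)) = 0.002819 hr
Savings = 0.005638 − 0.002819 = 0.002819 hr

Final: 0.002819 hr


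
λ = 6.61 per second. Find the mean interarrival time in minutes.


Mean interarrival time = 1/λ = 1/6.61 second = 0.15129 second
In minutes: 0.15129 × 0.0166667 = 0.002521 min

Final: 0.002521 min


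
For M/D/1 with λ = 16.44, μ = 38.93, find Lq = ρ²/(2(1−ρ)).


ρ = 16.44/38.93 = 0.4223
M/D/1: Lq = ρ²/(2(1−ρ)) = 0.1783/(2·0.5777) = 0.15435

Final: 0.15435


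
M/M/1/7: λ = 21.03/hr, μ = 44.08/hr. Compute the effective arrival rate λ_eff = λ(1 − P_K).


ρ = 0.4771; P_K = (1−ρ)ρ^7/(1−ρ^8) = 0.002950
λ_eff = λ(1 − P_K) = 21.03·(1 − 0.002950) = 21.03·0.997050 = 20.9680 /hr

Final: 20.9680 /hr


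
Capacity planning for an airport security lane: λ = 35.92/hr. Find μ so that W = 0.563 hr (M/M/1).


W = 1/(μ−λ) ⇒ μ − λ = 1/W = 1/0.563 = 1.7762
μ = λ + 1/W = 35.92 + 1.7762 = 37.6962 per hr

Final: 37.6962 /hr


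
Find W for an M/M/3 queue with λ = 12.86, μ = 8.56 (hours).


a = 1.5023; ρ = 0.5008; P₀ = 0.209957
Lq = P₀·a^c·ρ/(c!(1−ρ)²) = 0.23842
Wq = Lq/λ = 0.23842/12.86 = 0.01854 hr
W = Wq + 1/μ = 0.01854 + 0.11682 = 0.13536 hr

Final: 0.13536 hr


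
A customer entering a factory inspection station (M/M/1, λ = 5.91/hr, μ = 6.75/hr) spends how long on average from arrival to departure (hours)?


W = 1/(μ−λ) = 1/(6.75 − 5.91) = 1/0.8400 = 1.1905 hr

Final: 1.1905 hr


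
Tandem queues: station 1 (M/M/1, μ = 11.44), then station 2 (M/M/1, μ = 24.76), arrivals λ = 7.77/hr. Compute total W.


Each node sees arrival rate λ = 7.77/hr (tandem ⇒ throughput preserved).
W₁ = 1/(μ₁−λ) = 1/(11.44−7.77) = 0.27248 hr
W₂ = 1/(μ₂−λ) = 1/(24.76−7.77) = 0.05886 hr
W_total = W₁ + W₂ = 0.27248 + 0.05886 = 0.33134 hr

Final: 0.33134 hr


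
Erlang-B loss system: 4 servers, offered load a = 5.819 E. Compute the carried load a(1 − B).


B(4,5.819) = 0.457764 (Erlang-B)
Carried load = a(1 − B) = 5.819·(1 − 0.457764) = 5.819·0.542236 = 3.1553 E

Final: 3.1553 Erlangs


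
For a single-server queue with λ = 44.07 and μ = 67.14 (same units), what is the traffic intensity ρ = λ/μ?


ρ = λ/μ = 44.07/67.14 = 0.6564

Final: 0.6564


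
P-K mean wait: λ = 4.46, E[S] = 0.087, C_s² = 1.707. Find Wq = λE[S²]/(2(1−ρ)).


ρ = λ·E[S] = 4.46·0.087 = 0.3880
E[S²] = E[S]²(1+C_s²) = 0.087²·(1+1.707) = 0.020489
Wq = λ·E[S²]/(2(1−ρ)) = 4.46·0.020489/(2·0.6120) = 0.07466 hr

Final: 0.07466 hr


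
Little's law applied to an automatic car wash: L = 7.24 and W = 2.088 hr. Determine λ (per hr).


λ = L/W = 7.24/2.088 = 3.4674 /hr

Final: 3.4674 /hr


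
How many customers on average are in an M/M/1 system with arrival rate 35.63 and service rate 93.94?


ρ = λ/μ = 35.63/93.94 = 0.3793
L = ρ/(1−ρ) = 0.3793/(1 − 0.3793) = 0.3793/0.6207 = 0.6110

Final: 0.6110


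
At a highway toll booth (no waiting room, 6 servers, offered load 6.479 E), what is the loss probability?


B(c,a) = (a^c/c!) / Σ_{k=0}^{c} a^k/k!
a^6/6! = 102.734280
Σ terms (k=0..6): 1.00000 + 6.47900 + 20.98872 + 45.32864 + 73.42106 + 95.13902 + 102.73428 = 345.090721
B = 102.734280/345.090721 = 0.297702

Final: 0.297702


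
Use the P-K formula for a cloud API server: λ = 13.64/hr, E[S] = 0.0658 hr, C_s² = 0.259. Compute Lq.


ρ = λ·E[S] = 13.64·0.0658 = 0.8975
Lq = ρ²(1+C_s²)/(2(1−ρ)) = 0.8055·(1+0.259)/(2·0.1025)
= 0.8055·1.2590/0.2050 = 4.94770

Final: 4.94770


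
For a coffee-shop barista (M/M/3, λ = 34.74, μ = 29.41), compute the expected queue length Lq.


a = λ/μ = 1.1812; ρ = a/3 = 0.3937
P₀ = 0.300121
Lq = P₀·a^c·ρ / (c!·(1−ρ)²) = 0.300121·1.64818·0.3937/(6·0.36755)
= 0.08832

Final: 0.08832


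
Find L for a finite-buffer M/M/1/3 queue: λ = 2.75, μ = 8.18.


ρ = 2.75/8.18 = 0.3362
L = ρ[1 − (K+1)ρ^K + Kρ^(K+1)] / [(1−ρ)(1−ρ^(K+1))]
Numerator: 0.3362·(1 − 4·0.037996 + 3·0.012774) = 0.297974
Denominator: (0.6638)·(0.987226) = 0.655335
L = 0.297974/0.655335 = 0.4547

Final: 0.4547


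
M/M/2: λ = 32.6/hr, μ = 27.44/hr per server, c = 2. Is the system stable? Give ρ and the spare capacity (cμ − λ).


Total capacity cμ = 2·27.44 = 54.88/hr
ρ = λ/(cμ) = 32.6/54.88 = 0.5940
Stable ⇔ ρ < 1: YES
Spare capacity = cμ − λ = 54.88 − 32.6 = 22.28/hr

Final: ρ = 0.5940; stable; margin = 22.28/hr


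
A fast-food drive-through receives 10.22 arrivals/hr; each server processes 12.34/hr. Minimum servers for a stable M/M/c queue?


Stability requires cμ > λ ⇔ c > λ/μ.
λ/μ = 10.22/12.34 = 0.8282
Minimum integer c = ⌊0.8282⌋ + 1 = 1
Check: 1·12.34 = 12.34 > 10.22, while 0·12.34 = 0.00 ≤ 10.22

Final: 1 servers


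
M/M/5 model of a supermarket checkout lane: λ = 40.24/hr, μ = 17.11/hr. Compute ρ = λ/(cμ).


ρ = λ/(cμ) = 40.24/(5·17.11) = 40.24/85.55 = 0.4704

Final: 0.4704


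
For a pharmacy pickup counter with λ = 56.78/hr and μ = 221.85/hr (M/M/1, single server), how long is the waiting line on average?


ρ = 56.78/221.85 = 0.2559
Lq = ρ²/(1−ρ) = 0.06550/0.7441 = 0.08804

Final: 0.08804


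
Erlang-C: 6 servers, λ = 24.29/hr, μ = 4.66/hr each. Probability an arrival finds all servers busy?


a = λ/μ = 5.2124; ρ = a/6 = 0.8687
P₀ = 0.003140 (from M/M/c formula)
C(c,a) = [a^c/(c!(1−ρ))]·P₀ = [20056.24327/(720·0.1313)]·0.003140
= 212.22092·0.003140 = 0.666431

Final: 0.666431


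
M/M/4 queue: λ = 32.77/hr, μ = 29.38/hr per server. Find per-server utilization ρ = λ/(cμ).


ρ = λ/(cμ) = 32.77/(4·29.38) = 32.77/117.52 = 0.2788

Final: 0.2788


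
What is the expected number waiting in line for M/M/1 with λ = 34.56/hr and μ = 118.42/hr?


ρ = 34.56/118.42 = 0.2918
Lq = ρ²/(1−ρ) = 0.08517/0.7082 = 0.1203

Final: 0.1203


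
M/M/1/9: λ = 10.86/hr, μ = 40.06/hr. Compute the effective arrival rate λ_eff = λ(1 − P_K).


ρ = 0.2711; P_K = (1−ρ)ρ^9/(1−ρ^10) = 0.000005764
λ_eff = λ(1 − P_K) = 10.86·(1 − 0.000005764) = 10.86·0.999994 = 10.8599 /hr

Final: 10.8599 /hr


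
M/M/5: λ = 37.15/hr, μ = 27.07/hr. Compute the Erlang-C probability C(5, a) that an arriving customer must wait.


a = λ/μ = 1.3724; ρ = a/5 = 0.2745
P₀ = 0.253257 (from M/M/c formula)
C(c,a) = [a^c/(c!(1−ρ))]·P₀ = [4.86803/(120·0.7255)]·0.253257
= 0.05591·0.253257 = 0.014161

Final: 0.014161


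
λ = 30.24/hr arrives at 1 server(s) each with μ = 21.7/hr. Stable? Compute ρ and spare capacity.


Total capacity cμ = 1·21.7 = 21.70/hr
ρ = λ/(cμ) = 30.24/21.70 = 1.3935
Stable ⇔ ρ < 1: NO
Spare capacity = cμ − λ = 21.70 − 30.24 = -8.54/hr

Final: ρ = 1.3935; unstable; margin = -8.54/hr


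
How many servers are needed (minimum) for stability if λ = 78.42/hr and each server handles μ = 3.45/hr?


Stability requires cμ > λ ⇔ c > λ/μ.
λ/μ = 78.42/3.45 = 22.7304
Minimum integer c = ⌊22.7304⌋ + 1 = 23
Check: 23·3.45 = 79.35 > 78.42, while 22·3.45 = 75.90 ≤ 78.42

Final: 23 servers


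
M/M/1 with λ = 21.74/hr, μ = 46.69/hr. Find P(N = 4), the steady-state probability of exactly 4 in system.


ρ = 21.74/46.69 = 0.4656
P_n = (1−ρ)·ρ^n = (1 − 0.4656)·0.4656^4 = 0.5344·0.047005 = 0.025118

Final: 0.025118


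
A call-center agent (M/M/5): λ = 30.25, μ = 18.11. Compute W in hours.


a = 1.6703; ρ = 0.3341; P₀ = 0.187646
Lq = P₀·a^c·ρ/(c!(1−ρ)²) = 0.01532
Wq = Lq/λ = 0.01532/30.25 = 0.0005063 hr
W = Wq + 1/μ = 0.0005063 + 0.05522 = 0.05572 hr

Final: 0.05572 hr


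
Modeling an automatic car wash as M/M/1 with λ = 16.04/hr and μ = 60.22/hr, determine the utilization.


ρ = λ/μ = 16.04/60.22 = 0.2664

Final: 0.2664


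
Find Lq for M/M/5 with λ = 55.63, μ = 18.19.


a = λ/μ = 3.0583; ρ = a/5 = 0.6117
P₀ = 0.043691
Lq = P₀·a^c·ρ / (c!·(1−ρ)²) = 0.043691·267.53574·0.6117/(120·0.15081)
= 0.39506

Final: 0.39506


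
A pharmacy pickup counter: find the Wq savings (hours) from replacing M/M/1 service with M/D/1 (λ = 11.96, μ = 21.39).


ρ = 11.96/21.39 = 0.5591
Wq(M/M/1) = ρ/(μ−λ) = 0.5591/9.43 = 0.05929 hr
Wq(M/D/1) = ρ/(2(μ−λ)) = 0.02965 hr
Savings = 0.05929 − 0.02965 = 0.02965 hr

Final: 0.02965 hr


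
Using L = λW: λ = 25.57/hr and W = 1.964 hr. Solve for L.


L = λW = 25.57·1.964 = 50.2195

Final: 50.2195


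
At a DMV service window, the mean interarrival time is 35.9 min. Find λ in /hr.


λ = 1/(interarrival time) in consistent units.
1 hour = 60 min, so λ = 60/35.9 = 1.6713 per hour

Final: 1.6713 /hr


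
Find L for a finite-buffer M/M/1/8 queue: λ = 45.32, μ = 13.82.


ρ = 45.32/13.82 = 3.2793
L = ρ[1 − (K+1)ρ^K + Kρ^(K+1)] / [(1−ρ)(1−ρ^(K+1))]
Numerator: 3.2793·(1 − 9·13373.801263 + 8·43856.778093) = 755850.414341
Denominator: (-2.2793)·(-43855.778093) = 99960.709836
L = 755850.414341/99960.709836 = 7.5615

Final: 7.5615


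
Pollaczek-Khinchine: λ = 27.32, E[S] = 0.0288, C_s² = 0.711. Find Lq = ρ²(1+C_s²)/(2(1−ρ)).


ρ = λ·E[S] = 27.32·0.0288 = 0.7868
Lq = ρ²(1+C_s²)/(2(1−ρ)) = 0.6191·(1+0.711)/(2·0.2132)
= 0.6191·1.7110/0.4264 = 2.48434

Final: 2.48434


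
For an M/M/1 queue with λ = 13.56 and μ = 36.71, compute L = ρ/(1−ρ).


ρ = λ/μ = 13.56/36.71 = 0.3694
L = ρ/(1−ρ) = 0.3694/(1 − 0.3694) = 0.3694/0.6306 = 0.5857

Final: 0.5857


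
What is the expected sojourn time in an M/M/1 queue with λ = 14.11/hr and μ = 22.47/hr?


W = 1/(μ−λ) = 1/(22.47 − 14.11) = 1/8.36 = 0.1196 hr

Final: 0.1196 hr


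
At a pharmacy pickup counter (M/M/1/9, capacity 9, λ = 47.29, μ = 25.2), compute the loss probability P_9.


ρ = λ/μ = 47.29/25.2 = 1.8766
P_K = (1−ρ)ρ^K/(1−ρ^(K+1)) = (-0.8766·288.615040)/(1 − 541.611319)
= -252.996279/-540.611319 = 0.467982

Final: 0.467982


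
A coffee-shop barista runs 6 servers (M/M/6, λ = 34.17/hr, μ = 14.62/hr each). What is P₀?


a = λ/μ = 34.17/14.62 = 2.3372; ρ = a/c = 0.3895
Σ_{k=0}^{5} a^k/k! (terms k=0..5) = 1.00000 + 2.33721 + 2.73127 + 2.12785 + 1.24331 + 0.58117 = 10.02082
Tail: a^6/(6!(1−ρ)) = 162.99926/(720·0.6105) = 0.37084
P₀ = 1/(10.02082 + 0.37084) = 1/10.39166 = 0.096231

Final: 0.096231


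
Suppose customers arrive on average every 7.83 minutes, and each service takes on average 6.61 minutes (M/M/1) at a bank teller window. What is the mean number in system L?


λ = 60/7.83 = 7.6628 /hr
μ = 60/6.61 = 9.0772 /hr
ρ = λ/μ = 7.6628/9.0772 = 0.8442
L = ρ/(1−ρ) = 0.8442/0.1558 = 5.4180

Final: 5.4180


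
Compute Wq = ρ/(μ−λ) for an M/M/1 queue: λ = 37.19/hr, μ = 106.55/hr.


ρ = 37.19/106.55 = 0.3490
Wq = ρ/(μ−λ) = 0.3490/(106.55 − 37.19) = 0.3490/69.36 = 0.005032 hr

Final: 0.005032 hr


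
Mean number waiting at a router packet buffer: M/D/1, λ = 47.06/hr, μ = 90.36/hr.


ρ = 47.06/90.36 = 0.5208
M/D/1: Lq = ρ²/(2(1−ρ)) = 0.2712/(2·0.4792) = 0.28302

Final: 0.28302


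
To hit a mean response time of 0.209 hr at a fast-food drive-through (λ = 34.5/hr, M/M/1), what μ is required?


W = 1/(μ−λ) ⇒ μ − λ = 1/W = 1/0.209 = 4.7847
μ = λ + 1/W = 34.5 + 4.7847 = 39.2847 per hr

Final: 39.2847 /hr


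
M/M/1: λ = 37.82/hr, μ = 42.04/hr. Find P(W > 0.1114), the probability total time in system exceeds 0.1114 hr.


W ~ Exponential(μ−λ) for M/M/1.
μ − λ = 42.04 − 37.82 = 4.2200
P(W > t) = e^{−(μ−λ)t} = e^{−0.4701} = 0.624935

Final: 0.624935


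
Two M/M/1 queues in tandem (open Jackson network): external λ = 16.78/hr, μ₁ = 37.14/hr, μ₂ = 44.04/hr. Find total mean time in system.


Each node sees arrival rate λ = 16.78/hr (tandem ⇒ throughput preserved).
W₁ = 1/(μ₁−λ) = 1/(37.14−16.78) = 0.04912 hr
W₂ = 1/(μ₂−λ) = 1/(44.04−16.78) = 0.03668 hr
W_total = W₁ + W₂ = 0.04912 + 0.03668 = 0.08580 hr

Final: 0.08580 hr


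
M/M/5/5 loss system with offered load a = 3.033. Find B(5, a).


B(c,a) = (a^c/c!) / Σ_{k=0}^{c} a^k/k!
a^5/5! = 2.138852
Σ terms (k=0..5): 1.00000 + 3.03300 + 4.59954 + 4.65014 + 3.52597 + 2.13885 = 18.947505
B = 2.138852/18.947505 = 0.112883

Final: 0.112883


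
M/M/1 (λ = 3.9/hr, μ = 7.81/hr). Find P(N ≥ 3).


ρ = 3.9/7.81 = 0.4994
P(N ≥ n) = ρ^n = 0.4994^3 = 0.124520

Final: 0.124520


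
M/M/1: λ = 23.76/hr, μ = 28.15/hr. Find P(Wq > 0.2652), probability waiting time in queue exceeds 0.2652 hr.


ρ = 23.76/28.15 = 0.8440
P(Wq > t) = ρ·e^{−(μ−λ)t} = 0.8440·e^{−1.1642}
= 0.8440·0.312164 = 0.263482

Final: 0.263482


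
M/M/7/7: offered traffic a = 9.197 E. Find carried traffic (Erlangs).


B(7,9.197) = 0.371395 (Erlang-B)
Carried load = a(1 − B) = 9.197·(1 − 0.371395) = 9.197·0.628605 = 5.7813 E

Final: 5.7813 Erlangs


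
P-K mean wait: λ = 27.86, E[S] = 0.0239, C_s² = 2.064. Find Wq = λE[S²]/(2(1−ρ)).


ρ = λ·E[S] = 27.86·0.0239 = 0.6659
E[S²] = E[S]²(1+C_s²) = 0.0239²·(1+2.064) = 0.001750
Wq = λ·E[S²]/(2(1−ρ)) = 27.86·0.001750/(2·0.3341) = 0.07296 hr

Final: 0.07296 hr


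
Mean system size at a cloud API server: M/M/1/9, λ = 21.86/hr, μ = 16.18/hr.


ρ = 21.86/16.18 = 1.3511
L = ρ[1 − (K+1)ρ^K + Kρ^(K+1)] / [(1−ρ)(1−ρ^(K+1))]
Numerator: 1.3511·(1 − 10·14.998394 + 9·20.263591) = 45.109385
Denominator: (-0.3511)·(-19.263591) = 6.762497
L = 45.109385/6.762497 = 6.6705

Final: 6.6705


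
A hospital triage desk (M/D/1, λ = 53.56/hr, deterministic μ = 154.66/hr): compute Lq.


ρ = 53.56/154.66 = 0.3463
M/D/1: Lq = ρ²/(2(1−ρ)) = 0.1199/(2·0.6537) = 0.09173

Final: 0.09173


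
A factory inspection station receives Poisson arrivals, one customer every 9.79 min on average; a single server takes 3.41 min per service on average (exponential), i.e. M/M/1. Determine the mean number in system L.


λ = 60/9.79 = 6.1287 /hr
μ = 60/3.41 = 17.5953 /hr
ρ = λ/μ = 6.1287/17.5953 = 0.3483
L = ρ/(1−ρ) = 0.3483/0.6517 = 0.5345

Final: 0.5345


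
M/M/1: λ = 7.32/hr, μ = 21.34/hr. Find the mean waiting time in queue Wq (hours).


ρ = 7.32/21.34 = 0.3430
Wq = ρ/(μ−λ) = 0.3430/(21.34 − 7.32) = 0.3430/14.02 = 0.02447 hr

Final: 0.02447 hr


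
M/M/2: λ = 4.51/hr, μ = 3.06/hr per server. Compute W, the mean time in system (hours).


a = 1.4739; ρ = 0.7369; P₀ = 0.151458
Lq = P₀·a^c·ρ/(c!(1−ρ)²) = 1.75166
Wq = Lq/λ = 1.75166/4.51 = 0.38839 hr
W = Wq + 1/μ = 0.38839 + 0.32680 = 0.71519 hr

Final: 0.71519 hr


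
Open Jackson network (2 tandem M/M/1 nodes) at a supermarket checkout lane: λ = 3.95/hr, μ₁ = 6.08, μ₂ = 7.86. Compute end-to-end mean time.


Each node sees arrival rate λ = 3.95/hr (tandem ⇒ throughput preserved).
W₁ = 1/(μ₁−λ) = 1/(6.08−3.95) = 0.46948 hr
W₂ = 1/(μ₂−λ) = 1/(7.86−3.95) = 0.25575 hr
W_total = W₁ + W₂ = 0.46948 + 0.25575 = 0.72524 hr

Final: 0.72524 hr


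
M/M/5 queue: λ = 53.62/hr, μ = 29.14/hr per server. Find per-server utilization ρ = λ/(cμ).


ρ = λ/(cμ) = 53.62/(5·29.14) = 53.62/145.70 = 0.3680

Final: 0.3680


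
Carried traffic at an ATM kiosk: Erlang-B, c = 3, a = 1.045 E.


B(3,1.045) = 0.068386 (Erlang-B)
Carried load = a(1 − B) = 1.045·(1 − 0.068386) = 1.045·0.931614 = 0.9735 E

Final: 0.9735 Erlangs


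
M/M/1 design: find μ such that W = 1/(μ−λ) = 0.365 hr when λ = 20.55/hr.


W = 1/(μ−λ) ⇒ μ − λ = 1/W = 1/0.365 = 2.7397
μ = λ + 1/W = 20.55 + 2.7397 = 23.2897 per hr

Final: 23.2897 /hr


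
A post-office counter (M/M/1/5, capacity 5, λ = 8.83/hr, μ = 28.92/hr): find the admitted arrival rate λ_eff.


ρ = 0.3053; P_K = (1−ρ)ρ^5/(1−ρ^6) = 0.001845
λ_eff = λ(1 − P_K) = 8.83·(1 − 0.001845) = 8.83·0.998155 = 8.8137 /hr

Final: 8.8137 /hr


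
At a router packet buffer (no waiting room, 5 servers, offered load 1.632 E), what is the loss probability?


B(c,a) = (a^c/c!) / Σ_{k=0}^{c} a^k/k!
a^5/5! = 0.096476
Σ terms (k=0..5): 1.00000 + 1.63200 + 1.33171 + 0.72445 + 0.29558 + 0.09648 = 5.080216
B = 0.096476/5.080216 = 0.018991

Final: 0.018991


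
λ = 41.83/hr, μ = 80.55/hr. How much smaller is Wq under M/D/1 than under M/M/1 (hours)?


ρ = 41.83/80.55 = 0.5193
Wq(M/M/1) = ρ/(μ−λ) = 0.5193/38.72 = 0.01341 hr
Wq(M/D/1) = ρ/(2(μ−λ)) = 0.006706 hr
Savings = 0.01341 − 0.006706 = 0.006706 hr

Final: 0.006706 hr


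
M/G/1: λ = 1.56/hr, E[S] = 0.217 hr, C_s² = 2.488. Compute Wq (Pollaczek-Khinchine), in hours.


ρ = λ·E[S] = 1.56·0.217 = 0.3385
E[S²] = E[S]²(1+C_s²) = 0.217²·(1+2.488) = 0.164246
Wq = λ·E[S²]/(2(1−ρ)) = 1.56·0.164246/(2·0.6615) = 0.19368 hr

Final: 0.19368 hr


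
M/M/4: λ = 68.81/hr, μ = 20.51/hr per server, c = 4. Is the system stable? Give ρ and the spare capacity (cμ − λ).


Total capacity cμ = 4·20.51 = 82.04/hr
ρ = λ/(cμ) = 68.81/82.04 = 0.8387
Stable ⇔ ρ < 1: YES
Spare capacity = cμ − λ = 82.04 − 68.81 = 13.23/hr

Final: ρ = 0.8387; stable; margin = 13.23/hr


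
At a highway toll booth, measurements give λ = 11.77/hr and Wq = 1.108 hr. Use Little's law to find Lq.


Lq = λWq = 11.77·1.108 = 13.0412

Final: 13.0412


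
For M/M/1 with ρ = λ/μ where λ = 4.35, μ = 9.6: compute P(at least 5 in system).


ρ = 4.35/9.6 = 0.4531
P(N ≥ n) = ρ^n = 0.4531^5 = 0.019102

Final: 0.019102


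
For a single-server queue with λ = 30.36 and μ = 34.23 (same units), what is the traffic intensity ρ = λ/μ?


ρ = λ/μ = 30.36/34.23 = 0.8869

Final: 0.8869


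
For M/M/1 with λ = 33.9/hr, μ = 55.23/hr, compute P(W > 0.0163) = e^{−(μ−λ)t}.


W ~ Exponential(μ−λ) for M/M/1.
μ − λ = 55.23 − 33.9 = 21.3300
P(W > t) = e^{−(μ−λ)t} = e^{−0.3477} = 0.706326

Final: 0.706326


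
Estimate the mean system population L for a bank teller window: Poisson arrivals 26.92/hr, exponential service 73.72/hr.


ρ = λ/μ = 26.92/73.72 = 0.3652
L = ρ/(1−ρ) = 0.3652/(1 − 0.3652) = 0.3652/0.6348 = 0.5752

Final: 0.5752


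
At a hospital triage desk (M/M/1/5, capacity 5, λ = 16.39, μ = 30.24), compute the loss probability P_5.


ρ = λ/μ = 16.39/30.24 = 0.5420
P_K = (1−ρ)ρ^K/(1−ρ^(K+1)) = (0.4580·0.046772)/(1 − 0.025350)
= 0.021422/0.974650 = 0.021979

Final: 0.021979


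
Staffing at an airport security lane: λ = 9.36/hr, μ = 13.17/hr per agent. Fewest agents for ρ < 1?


Stability requires cμ > λ ⇔ c > λ/μ.
λ/μ = 9.36/13.17 = 0.7107
Minimum integer c = ⌊0.7107⌋ + 1 = 1
Check: 1·13.17 = 13.17 > 9.36, while 0·13.17 = 0.00 ≤ 9.36

Final: 1 servers


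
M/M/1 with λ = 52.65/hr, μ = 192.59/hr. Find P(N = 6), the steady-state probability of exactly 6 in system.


ρ = 52.65/192.59 = 0.2734
P_n = (1−ρ)·ρ^n = (1 − 0.2734)·0.2734^6 = 0.7266·0.0004174 = 0.0003033

Final: 0.0003033


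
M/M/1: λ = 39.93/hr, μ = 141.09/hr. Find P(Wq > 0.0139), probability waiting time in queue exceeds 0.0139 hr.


ρ = 39.93/141.09 = 0.2830
P(Wq > t) = ρ·e^{−(μ−λ)t} = 0.2830·e^{−1.4061}
= 0.2830·0.245091 = 0.069364

Final: 0.069364


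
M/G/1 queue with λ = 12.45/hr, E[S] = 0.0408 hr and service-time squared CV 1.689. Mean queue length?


ρ = λ·E[S] = 12.45·0.0408 = 0.5080
Lq = ρ²(1+C_s²)/(2(1−ρ)) = 0.2580·(1+1.689)/(2·0.4920)
= 0.2580·2.6890/0.9841 = 0.70505

Final: 0.70505


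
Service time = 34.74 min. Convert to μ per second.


μ = 1/(service time) in consistent units.
1 second = 0.0166667 min, so μ = 0.0166667/34.74 = 0.0004798 per second

Final: 0.0004798 /sec


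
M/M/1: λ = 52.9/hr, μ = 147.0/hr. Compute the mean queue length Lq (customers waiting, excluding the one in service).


ρ = 52.9/147.0 = 0.3599
Lq = ρ²/(1−ρ) = 0.1295/0.6401 = 0.2023

Final: 0.2023


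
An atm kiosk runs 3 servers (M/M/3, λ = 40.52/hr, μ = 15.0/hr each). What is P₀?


a = λ/μ = 40.52/15.0 = 2.7013; ρ = a/c = 0.9004
Σ_{k=0}^{2} a^k/k! (terms k=0..2) = 1.00000 + 2.70133 + 3.64860 = 7.34993
Tail: a^3/(3!(1−ρ)) = 19.71217/(6·0.09956) = 33.00029
P₀ = 1/(7.34993 + 33.00029) = 1/40.35023 = 0.024783

Final: 0.024783


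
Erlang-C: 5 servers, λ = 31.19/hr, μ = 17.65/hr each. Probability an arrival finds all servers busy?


a = λ/μ = 1.7671; ρ = a/5 = 0.3534
P₀ = 0.170164 (from M/M/c formula)
C(c,a) = [a^c/(c!(1−ρ))]·P₀ = [17.23270/(120·0.6466)]·0.170164
= 0.22210·0.170164 = 0.037794

Final: 0.037794


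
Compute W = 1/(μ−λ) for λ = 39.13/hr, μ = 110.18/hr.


W = 1/(μ−λ) = 1/(110.18 − 39.13) = 1/71.05 = 0.01407 hr

Final: 0.01407 hr


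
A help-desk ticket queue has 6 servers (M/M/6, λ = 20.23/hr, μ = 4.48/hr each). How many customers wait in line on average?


a = λ/μ = 4.5156; ρ = a/6 = 0.7526
P₀ = 0.008959
Lq = P₀·a^c·ρ / (c!·(1−ρ)²) = 0.008959·8478.26941·0.7526/(720·0.06120)
= 1.29716

Final: 1.29716


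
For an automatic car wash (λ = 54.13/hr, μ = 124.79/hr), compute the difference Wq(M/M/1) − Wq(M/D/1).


ρ = 54.13/124.79 = 0.4338
Wq(M/M/1) = ρ/(μ−λ) = 0.4338/70.66 = 0.006139 hr
Wq(M/D/1) = ρ/(2(μ−λ)) = 0.003069 hr
Savings = 0.006139 − 0.003069 = 0.003069 hr

Final: 0.003069 hr


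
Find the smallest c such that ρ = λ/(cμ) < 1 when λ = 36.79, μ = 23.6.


Stability requires cμ > λ ⇔ c > λ/μ.
λ/μ = 36.79/23.6 = 1.5589
Minimum integer c = ⌊1.5589⌋ + 1 = 2
Check: 2·23.6 = 47.20 > 36.79, while 1·23.6 = 23.60 ≤ 36.79

Final: 2 servers


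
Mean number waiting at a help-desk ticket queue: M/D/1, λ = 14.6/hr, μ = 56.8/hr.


ρ = 14.6/56.8 = 0.2570
M/D/1: Lq = ρ²/(2(1−ρ)) = 0.06607/(2·0.7430) = 0.04446

Final: 0.04446


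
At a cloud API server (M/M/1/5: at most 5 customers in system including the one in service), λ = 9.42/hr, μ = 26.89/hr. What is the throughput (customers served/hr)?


ρ = 0.3503; P_K = (1−ρ)ρ^5/(1−ρ^6) = 0.003434
λ_eff = λ(1 − P_K) = 9.42·(1 − 0.003434) = 9.42·0.996566 = 9.3877 /hr

Final: 9.3877 /hr


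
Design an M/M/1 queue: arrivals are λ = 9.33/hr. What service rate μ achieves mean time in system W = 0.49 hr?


W = 1/(μ−λ) ⇒ μ − λ = 1/W = 1/0.49 = 2.0408
μ = λ + 1/W = 9.33 + 2.0408 = 11.3708 per hr

Final: 11.3708 /hr


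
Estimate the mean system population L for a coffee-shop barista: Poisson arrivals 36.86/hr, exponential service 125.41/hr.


ρ = λ/μ = 36.86/125.41 = 0.2939
L = ρ/(1−ρ) = 0.2939/(1 − 0.2939) = 0.2939/0.7061 = 0.4163

Final: 0.4163


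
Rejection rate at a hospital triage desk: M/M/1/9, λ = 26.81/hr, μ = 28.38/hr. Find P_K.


ρ = λ/μ = 26.81/28.38 = 0.9447
P_K = (1−ρ)ρ^K/(1−ρ^(K+1)) = (0.05532·0.599183)/(1 − 0.566036)
= 0.033147/0.433964 = 0.076382

Final: 0.076382


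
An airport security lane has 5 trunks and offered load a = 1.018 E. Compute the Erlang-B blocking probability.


B(c,a) = (a^c/c!) / Σ_{k=0}^{c} a^k/k!
a^5/5! = 0.009111
Σ terms (k=0..5): 1.00000 + 1.01800 + 0.51816 + 0.17583 + 0.04475 + 0.009111 = 2.765851
B = 0.009111/2.765851 = 0.003294

Final: 0.003294


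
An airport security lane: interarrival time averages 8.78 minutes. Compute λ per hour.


λ = 1/(interarrival time) in consistent units.
1 hour = 60 min, so λ = 60/8.78 = 6.8337 per hour

Final: 6.8337 /hr


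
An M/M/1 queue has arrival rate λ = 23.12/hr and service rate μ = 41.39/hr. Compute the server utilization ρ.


ρ = λ/μ = 23.12/41.39 = 0.5586

Final: 0.5586


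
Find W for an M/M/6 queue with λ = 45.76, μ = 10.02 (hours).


a = 4.5669; ρ = 0.7611; P₀ = 0.008382
Lq = P₀·a^c·ρ/(c!(1−ρ)²) = 1.40906
Wq = Lq/λ = 1.40906/45.76 = 0.03079 hr
W = Wq + 1/μ = 0.03079 + 0.09980 = 0.13059 hr

Final: 0.13059 hr


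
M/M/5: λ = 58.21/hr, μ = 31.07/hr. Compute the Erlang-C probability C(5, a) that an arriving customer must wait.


a = λ/μ = 1.8735; ρ = a/5 = 0.3747
P₀ = 0.152776 (from M/M/c formula)
C(c,a) = [a^c/(c!(1−ρ))]·P₀ = [23.08244/(120·0.6253)]·0.152776
= 0.30762·0.152776 = 0.046997

Final: 0.046997


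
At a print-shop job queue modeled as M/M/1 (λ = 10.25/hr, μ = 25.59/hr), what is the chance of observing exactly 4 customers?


ρ = 10.25/25.59 = 0.4005
P_n = (1−ρ)·ρ^n = (1 − 0.4005)·0.4005^4 = 0.5995·0.025740 = 0.015430

Final: 0.015430


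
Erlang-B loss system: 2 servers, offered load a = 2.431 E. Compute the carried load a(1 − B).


B(2,2.431) = 0.462721 (Erlang-B)
Carried load = a(1 − B) = 2.431·(1 − 0.462721) = 2.431·0.537279 = 1.3061 E

Final: 1.3061 Erlangs


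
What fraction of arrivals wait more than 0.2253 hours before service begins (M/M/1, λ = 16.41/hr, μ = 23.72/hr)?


ρ = 16.41/23.72 = 0.6918
P(Wq > t) = ρ·e^{−(μ−λ)t} = 0.6918·e^{−1.6469}
= 0.6918·0.192638 = 0.133271

Final: 0.133271


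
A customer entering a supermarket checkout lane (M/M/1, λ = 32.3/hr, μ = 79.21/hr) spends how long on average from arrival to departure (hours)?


W = 1/(μ−λ) = 1/(79.21 − 32.3) = 1/46.91 = 0.02132 hr

Final: 0.02132 hr


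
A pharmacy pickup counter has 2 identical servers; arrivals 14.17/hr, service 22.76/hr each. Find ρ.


ρ = λ/(cμ) = 14.17/(2·22.76) = 14.17/45.52 = 0.3113

Final: 0.3113


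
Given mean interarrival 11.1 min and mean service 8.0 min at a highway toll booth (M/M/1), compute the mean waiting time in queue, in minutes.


λ = 60/11.1 = 5.4054 /hr
μ = 60/8.0 = 7.5000 /hr
ρ = λ/μ = 5.4054/7.5000 = 0.7207
Wq = ρ/(μ−λ) = 0.7207/(7.5000−5.4054) = 0.34409 hr
In minutes: 0.34409·60 = 20.645 min

Final: 20.645 min


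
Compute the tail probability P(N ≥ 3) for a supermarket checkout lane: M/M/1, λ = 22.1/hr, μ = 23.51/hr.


ρ = 22.1/23.51 = 0.9400
P(N ≥ n) = ρ^n = 0.9400^3 = 0.830652

Final: 0.830652


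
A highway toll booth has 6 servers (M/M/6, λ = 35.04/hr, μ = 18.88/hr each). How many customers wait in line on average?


a = λ/μ = 1.8559; ρ = a/6 = 0.3093
P₀ = 0.156161
Lq = P₀·a^c·ρ / (c!·(1−ρ)²) = 0.156161·40.86699·0.3093/(720·0.47704)
= 0.005747

Final: 0.005747


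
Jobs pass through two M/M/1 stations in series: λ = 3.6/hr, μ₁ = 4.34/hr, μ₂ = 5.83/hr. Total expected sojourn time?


Each node sees arrival rate λ = 3.6/hr (tandem ⇒ throughput preserved).
W₁ = 1/(μ₁−λ) = 1/(4.34−3.6) = 1.35135 hr
W₂ = 1/(μ₂−λ) = 1/(5.83−3.6) = 0.44843 hr
W_total = W₁ + W₂ = 1.35135 + 0.44843 = 1.79978 hr

Final: 1.79978 hr


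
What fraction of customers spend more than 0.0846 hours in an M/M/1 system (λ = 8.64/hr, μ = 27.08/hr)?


W ~ Exponential(μ−λ) for M/M/1.
μ − λ = 27.08 − 8.64 = 18.4400
P(W > t) = e^{−(μ−λ)t} = e^{−1.5600} = 0.210131

Final: 0.210131


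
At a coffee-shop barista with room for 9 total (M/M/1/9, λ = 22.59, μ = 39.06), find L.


ρ = 22.59/39.06 = 0.5783
L = ρ[1 − (K+1)ρ^K + Kρ^(K+1)] / [(1−ρ)(1−ρ^(K+1))]
Numerator: 0.5783·(1 − 10·0.007239 + 9·0.004186) = 0.558268
Denominator: (0.4217)·(0.995814) = 0.419894
L = 0.558268/0.419894 = 1.3295

Final: 1.3295


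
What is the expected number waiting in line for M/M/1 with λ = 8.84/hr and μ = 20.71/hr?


ρ = 8.84/20.71 = 0.4268
Lq = ρ²/(1−ρ) = 0.1822/0.5732 = 0.3179

Final: 0.3179


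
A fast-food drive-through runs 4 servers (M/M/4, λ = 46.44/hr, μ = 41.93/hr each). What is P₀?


a = λ/μ = 46.44/41.93 = 1.1076; ρ = a/c = 0.2769
Σ_{k=0}^{3} a^k/k! (terms k=0..3) = 1.00000 + 1.10756 + 0.61334 + 0.22644 = 2.94734
Tail: a^4/(4!(1−ρ)) = 1.50477/(24·0.7231) = 0.08671
P₀ = 1/(2.94734 + 0.08671) = 1/3.03405 = 0.329592

Final: 0.329592


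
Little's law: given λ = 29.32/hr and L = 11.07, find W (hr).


W = L/λ = 11.07/29.32 = 0.3776 hr

Final: 0.3776 hr


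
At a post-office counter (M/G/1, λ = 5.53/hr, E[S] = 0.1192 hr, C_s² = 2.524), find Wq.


ρ = λ·E[S] = 5.53·0.1192 = 0.6592
E[S²] = E[S]²(1+C_s²) = 0.1192²·(1+2.524) = 0.050071
Wq = λ·E[S²]/(2(1−ρ)) = 5.53·0.050071/(2·0.3408) = 0.40621 hr

Final: 0.40621 hr


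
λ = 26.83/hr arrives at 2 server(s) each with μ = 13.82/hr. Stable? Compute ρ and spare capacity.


Total capacity cμ = 2·13.82 = 27.64/hr
ρ = λ/(cμ) = 26.83/27.64 = 0.9707
Stable ⇔ ρ < 1: YES
Spare capacity = cμ − λ = 27.64 − 26.83 = 0.81/hr

Final: ρ = 0.9707; stable; margin = 0.81/hr


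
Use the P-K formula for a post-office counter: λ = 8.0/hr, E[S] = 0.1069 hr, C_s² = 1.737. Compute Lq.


ρ = λ·E[S] = 8.0·0.1069 = 0.8552
Lq = ρ²(1+C_s²)/(2(1−ρ)) = 0.7314·(1+1.737)/(2·0.1448)
= 0.7314·2.7370/0.2896 = 6.91213

Final: 6.91213


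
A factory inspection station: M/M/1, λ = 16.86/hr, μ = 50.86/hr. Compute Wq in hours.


ρ = 16.86/50.86 = 0.3315
Wq = ρ/(μ−λ) = 0.3315/(50.86 − 16.86) = 0.3315/34.00 = 0.009750 hr

Final: 0.009750 hr


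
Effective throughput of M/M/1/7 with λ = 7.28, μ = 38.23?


ρ = 0.1904; P_K = (1−ρ)ρ^7/(1−ρ^8) = 0.000007351
λ_eff = λ(1 − P_K) = 7.28·(1 − 0.000007351) = 7.28·0.999993 = 7.2799 /hr

Final: 7.2799 /hr


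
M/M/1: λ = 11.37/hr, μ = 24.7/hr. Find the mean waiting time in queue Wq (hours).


ρ = 11.37/24.7 = 0.4603
Wq = ρ/(μ−λ) = 0.4603/(24.7 − 11.37) = 0.4603/13.33 = 0.03453 hr

Final: 0.03453 hr


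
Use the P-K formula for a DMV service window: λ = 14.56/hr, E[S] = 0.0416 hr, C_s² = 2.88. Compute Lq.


ρ = λ·E[S] = 14.56·0.0416 = 0.6057
Lq = ρ²(1+C_s²)/(2(1−ρ)) = 0.3669·(1+2.88)/(2·0.3943)
= 0.3669·3.8800/0.7886 = 1.80501

Final: 1.80501


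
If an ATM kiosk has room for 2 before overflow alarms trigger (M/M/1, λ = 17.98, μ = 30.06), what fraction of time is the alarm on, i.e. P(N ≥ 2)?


ρ = 17.98/30.06 = 0.5981
P(N ≥ n) = ρ^n = 0.5981^2 = 0.357768

Final: 0.357768


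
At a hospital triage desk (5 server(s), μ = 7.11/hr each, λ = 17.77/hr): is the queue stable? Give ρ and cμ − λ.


Total capacity cμ = 5·7.11 = 35.55/hr
ρ = λ/(cμ) = 17.77/35.55 = 0.4999
Stable ⇔ ρ < 1: YES
Spare capacity = cμ − λ = 35.55 − 17.77 = 17.78/hr

Final: ρ = 0.4999; stable; margin = 17.78/hr


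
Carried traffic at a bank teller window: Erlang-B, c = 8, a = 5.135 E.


B(8,5.135) = 0.076493 (Erlang-B)
Carried load = a(1 − B) = 5.135·(1 − 0.076493) = 5.135·0.923507 = 4.7422 E

Final: 4.7422 Erlangs


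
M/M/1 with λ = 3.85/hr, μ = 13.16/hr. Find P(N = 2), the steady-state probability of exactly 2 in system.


ρ = 3.85/13.16 = 0.2926
P_n = (1−ρ)·ρ^n = (1 − 0.2926)·0.2926^2 = 0.7074·0.085587 = 0.060549

Final: 0.060549


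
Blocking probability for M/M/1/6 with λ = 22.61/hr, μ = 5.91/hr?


ρ = λ/μ = 22.61/5.91 = 3.8257
P_K = (1−ρ)ρ^K/(1−ρ^(K+1)) = (-2.8257·3135.295570)/(1 − 11994.760208)
= -8859.464639/-11993.760208 = 0.738673

Final: 0.738673


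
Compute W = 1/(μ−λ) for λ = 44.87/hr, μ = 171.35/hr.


W = 1/(μ−λ) = 1/(171.35 − 44.87) = 1/126.48 = 0.007906 hr

Final: 0.007906 hr


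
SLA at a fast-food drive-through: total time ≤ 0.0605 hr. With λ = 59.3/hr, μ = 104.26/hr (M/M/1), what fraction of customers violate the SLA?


W ~ Exponential(μ−λ) for M/M/1.
μ − λ = 104.26 − 59.3 = 44.9600
P(W > t) = e^{−(μ−λ)t} = e^{−2.7201} = 0.065869

Final: 0.065869


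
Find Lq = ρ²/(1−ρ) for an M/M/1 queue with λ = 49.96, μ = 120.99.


ρ = 49.96/120.99 = 0.4129
Lq = ρ²/(1−ρ) = 0.1705/0.5871 = 0.2904

Final: 0.2904


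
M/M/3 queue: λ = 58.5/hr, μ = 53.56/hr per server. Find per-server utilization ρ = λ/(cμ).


ρ = λ/(cμ) = 58.5/(3·53.56) = 58.5/160.68 = 0.3641

Final: 0.3641


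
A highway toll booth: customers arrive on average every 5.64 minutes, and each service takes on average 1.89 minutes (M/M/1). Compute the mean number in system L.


λ = 60/5.64 = 10.6383 /hr
μ = 60/1.89 = 31.7460 /hr
ρ = λ/μ = 10.6383/31.7460 = 0.3351
L = ρ/(1−ρ) = 0.3351/0.6649 = 0.5040

Final: 0.5040


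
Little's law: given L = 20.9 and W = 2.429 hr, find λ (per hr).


λ = L/W = 20.9/2.429 = 8.6044 /hr

Final: 8.6044 /hr


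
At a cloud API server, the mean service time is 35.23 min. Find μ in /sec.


μ = 1/(service time) in consistent units.
1 second = 0.0166667 min, so μ = 0.0166667/35.23 = 0.0004731 per second

Final: 0.0004731 /sec


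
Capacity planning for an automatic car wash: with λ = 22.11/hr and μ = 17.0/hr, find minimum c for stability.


Stability requires cμ > λ ⇔ c > λ/μ.
λ/μ = 22.11/17.0 = 1.3006
Minimum integer c = ⌊1.3006⌋ + 1 = 2
Check: 2·17.0 = 34.00 > 22.11, while 1·17.0 = 17.00 ≤ 22.11

Final: 2 servers


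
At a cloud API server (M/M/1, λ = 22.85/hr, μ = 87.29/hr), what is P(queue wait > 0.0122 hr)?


ρ = 22.85/87.29 = 0.2618
P(Wq > t) = ρ·e^{−(μ−λ)t} = 0.2618·e^{−0.7862}
= 0.2618·0.455587 = 0.119260

Final: 0.119260


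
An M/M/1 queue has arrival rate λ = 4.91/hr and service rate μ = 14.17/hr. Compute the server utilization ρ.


ρ = λ/μ = 4.91/14.17 = 0.3465

Final: 0.3465


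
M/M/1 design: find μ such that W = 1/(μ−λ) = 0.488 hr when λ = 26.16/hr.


W = 1/(μ−λ) ⇒ μ − λ = 1/W = 1/0.488 = 2.0492
μ = λ + 1/W = 26.16 + 2.0492 = 28.2092 per hr

Final: 28.2092 /hr


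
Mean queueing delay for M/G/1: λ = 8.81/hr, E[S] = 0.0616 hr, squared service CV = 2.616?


ρ = λ·E[S] = 8.81·0.0616 = 0.5427
E[S²] = E[S]²(1+C_s²) = 0.0616²·(1+2.616) = 0.013721
Wq = λ·E[S²]/(2(1−ρ)) = 8.81·0.013721/(2·0.4573) = 0.13217 hr

Final: 0.13217 hr


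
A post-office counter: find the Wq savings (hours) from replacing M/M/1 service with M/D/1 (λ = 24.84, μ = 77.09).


ρ = 24.84/77.09 = 0.3222
Wq(M/M/1) = ρ/(μ−λ) = 0.3222/52.25 = 0.006167 hr
Wq(M/D/1) = ρ/(2(μ−λ)) = 0.003083 hr
Savings = 0.006167 − 0.003083 = 0.003083 hr

Final: 0.003083 hr
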